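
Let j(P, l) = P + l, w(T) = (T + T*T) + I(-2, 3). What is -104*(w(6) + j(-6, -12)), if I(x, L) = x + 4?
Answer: -2704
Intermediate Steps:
I(x, L) = 4 + x
w(T) = 2 + T + T**2 (w(T) = (T + T*T) + (4 - 2) = (T + T**2) + 2 = 2 + T + T**2)
-104*(w(6) + j(-6, -12)) = -104*((2 + 6 + 6**2) + (-6 - 12)) = -104*((2 + 6 + 36) - 18) = -104*(44 - 18) = -104*26 = -2704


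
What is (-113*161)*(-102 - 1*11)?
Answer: 2055809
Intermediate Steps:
(-113*161)*(-102 - 1*11) = -18193*(-102 - 11) = -18193*(-113) = 2055809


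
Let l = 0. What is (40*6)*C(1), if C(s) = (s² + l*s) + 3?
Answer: 960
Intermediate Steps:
C(s) = 3 + s² (C(s) = (s² + 0*s) + 3 = (s² + 0) + 3 = s² + 3 = 3 + s²)
(40*6)*C(1) = (40*6)*(3 + 1²) = 240*(3 + 1) = 240*4 = 960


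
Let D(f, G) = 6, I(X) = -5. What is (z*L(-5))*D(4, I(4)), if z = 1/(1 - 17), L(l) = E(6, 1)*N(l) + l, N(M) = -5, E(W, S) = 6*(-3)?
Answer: -255/8 ≈ -31.875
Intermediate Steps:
E(W, S) = -18
L(l) = 90 + l (L(l) = -18*(-5) + l = 90 + l)
z = -1/16 (z = 1/(-16) = -1/16 ≈ -0.062500)
(z*L(-5))*D(4, I(4)) = -(90 - 5)/16*6 = -1/16*85*6 = -85/16*6 = -255/8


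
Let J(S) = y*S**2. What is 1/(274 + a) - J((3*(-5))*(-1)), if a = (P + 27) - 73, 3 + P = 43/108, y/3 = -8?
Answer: 131452308/24343 ≈ 5400.0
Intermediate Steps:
y = -24 (y = 3*(-8) = -24)
P = -281/108 (P = -3 + 43/108 = -281/108 ≈ -2.6019)
a = -5249/108 (a = (-281/108 + 27) - 73 = 2635/108 - 73 = -5249/108 ≈ -48.602)
J(S) = -24*S**2
1/(274 + a) - J((3*(-5))*(-1)) = 1/(274 - 5249/108) - (-24)*((3*(-5))*(-1))**2 = 1/(24343/108) - (-24)*(-15*(-1))**2 = 108/24343 - (-24)*15**2 = 108/24343 - (-24)*225 = 108/24343 - 1*(-5400) = 108/24343 + 5400 = 131452308/24343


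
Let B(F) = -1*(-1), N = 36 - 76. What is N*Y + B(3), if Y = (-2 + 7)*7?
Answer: -1399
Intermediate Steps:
N = -40
B(F) = 1
Y = 35 (Y = 5*7 = 35)
N*Y + B(3) = -40*35 + 1 = -1400 + 1 = -1399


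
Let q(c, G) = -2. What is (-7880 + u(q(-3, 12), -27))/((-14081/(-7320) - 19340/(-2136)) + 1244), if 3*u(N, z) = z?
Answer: -223457640/35547523 ≈ -6.2862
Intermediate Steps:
u(N, z) = z/3
(-7880 + u(q(-3, 12), -27))/((-14081/(-7320) - 19340/(-2136)) + 1244) = (-7880 + (⅓)*(-27))/((-14081/(-7320) - 19340/(-2136)) + 1244) = (-7880 - 9)/((-14081*(-1/7320) - 19340*(-1/2136)) + 1244) = -7889/((14081/7320 + 4835/534) + 1244) = -7889/(7151909/651480 + 1244) = -7889/817593029/651480 = -7889*651480/817593029 = -223457640/35547523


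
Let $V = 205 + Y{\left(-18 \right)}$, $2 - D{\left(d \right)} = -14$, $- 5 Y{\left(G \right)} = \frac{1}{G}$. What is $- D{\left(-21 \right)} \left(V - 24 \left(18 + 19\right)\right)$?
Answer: $\frac{491752}{45} \approx 10928.0$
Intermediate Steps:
$Y{\left(G \right)} = - \frac{1}{5 G}$
$D{\left(d \right)} = 16$ ($D{\left(d \right)} = 2 - -14 = 2 + 14 = 16$)
$V = \frac{18451}{90}$ ($V = 205 - \frac{1}{5 \left(-18\right)} = 205 - - \frac{1}{90} = 205 + \frac{1}{90} = \frac{18451}{90} \approx 205.01$)
$- D{\left(-21 \right)} \left(V - 24 \left(18 + 19\right)\right) = \left(-1\right) 16 \left(\frac{18451}{90} - 24 \left(18 + 19\right)\right) = - 16 \left(\frac{18451}{90} - 888\right) = \left(-16\right) \left(- \frac{61469}{90}\right) = \frac{491752}{45}$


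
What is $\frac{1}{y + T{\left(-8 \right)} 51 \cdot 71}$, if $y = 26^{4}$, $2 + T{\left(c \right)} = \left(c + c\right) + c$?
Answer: $\frac{1}{362830} \approx 2.7561 \cdot 10^{-6}$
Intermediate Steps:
$T{\left(c \right)} = -2 + 3 c$ ($T{\left(c \right)} = -2 + \left(\left(c + c\right) + c\right) = -2 + \left(2 c + c\right) = -2 + 3 c$)
$y = 456976$
$\frac{1}{y + T{\left(-8 \right)} 51 \cdot 71} = \frac{1}{456976 + \left(-2 + 3 \left(-8\right)\right) 51 \cdot 71} = \frac{1}{456976 + \left(-2 - 24\right) 51 \cdot 71} = \frac{1}{456976 + \left(-26\right) 51 \cdot 71} = \frac{1}{456976 - 94146} = \frac{1}{362830}$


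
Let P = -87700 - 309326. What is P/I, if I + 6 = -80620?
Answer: 28359/5759 ≈ 4.9243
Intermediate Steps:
I = -80626 (I = -6 - 80620 = -80626)
P = -397026
P/I = -397026/(-80626) = -397026*(-1/80626) = 28359/5759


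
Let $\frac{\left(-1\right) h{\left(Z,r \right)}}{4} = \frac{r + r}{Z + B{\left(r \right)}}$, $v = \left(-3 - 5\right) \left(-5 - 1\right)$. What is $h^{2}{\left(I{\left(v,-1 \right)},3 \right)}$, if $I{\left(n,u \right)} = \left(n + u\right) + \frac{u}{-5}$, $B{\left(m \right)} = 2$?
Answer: $\frac{400}{1681} \approx 0.23795$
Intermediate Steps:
$v = 48$ ($v = \left(-8\right) \left(-6\right) = 48$)
$I{\left(n,u \right)} = n + \frac{4 u}{5}$ ($I{\left(n,u \right)} = \left(n + u\right) + u \left(- \frac{1}{5}\right) = \left(n + u\right) - \frac{u}{5} = n + \frac{4 u}{5}$)
$h{\left(Z,r \right)} = - \frac{8 r}{2 + Z}$ ($h{\left(Z,r \right)} = - 4 \frac{r + r}{Z + 2} = - 4 \frac{2 r}{2 + Z} = - \frac{8 r}{2 + Z}$)
$h^{2}{\left(I{\left(v,-1 \right)},3 \right)} = \left(\left(-8\right) 3 \frac{1}{2 + \left(48 + \frac{4}{5} \left(-1\right)\right)}\right)^{2} = \left(\left(-8\right) 3 \frac{1}{2 + \left(48 - \frac{4}{5}\right)}\right)^{2} = \left(\left(-8\right) 3 \frac{1}{2 + \frac{236}{5}}\right)^{2} = \left(\left(-8\right) 3 \frac{1}{\frac{246}{5}}\right)^{2} = \left(\left(-8\right) 3 \cdot \frac{5}{246}\right)^{2} = \left(- \frac{20}{41}\right)^{2} = \frac{400}{1681}$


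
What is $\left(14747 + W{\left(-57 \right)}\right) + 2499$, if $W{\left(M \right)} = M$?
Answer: $17189$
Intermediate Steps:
$\left(14747 + W{\left(-57 \right)}\right) + 2499 = \left(14747 - 57\right) + 2499 = 14690 + 2499 = 17189$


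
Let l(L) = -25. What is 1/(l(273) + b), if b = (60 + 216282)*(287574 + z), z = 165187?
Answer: 1/97951220237 ≈ 1.0209e-11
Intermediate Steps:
b = 97951220262 (b = (60 + 216282)*(287574 + 165187) = 216342*452761 = 97951220262)
1/(l(273) + b) = 1/(-25 + 97951220262) = 1/97951220237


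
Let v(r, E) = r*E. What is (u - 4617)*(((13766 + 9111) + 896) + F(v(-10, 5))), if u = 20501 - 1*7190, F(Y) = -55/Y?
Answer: 1033460127/5 ≈ 2.0669e+8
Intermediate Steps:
v(r, E) = E*r
u = 13311 (u = 20501 - 7190 = 13311)
(u - 4617)*(((13766 + 9111) + 896) + F(v(-10, 5))) = (13311 - 4617)*(((13766 + 9111) + 896) - 55/(5*(-10))) = 8694*((22877 + 896) - 55/(-50)) = 8694*(23773 - 55*(-1/50)) = 8694*(23773 + 11/10) = 8694*(237741/10) = 1033460127/5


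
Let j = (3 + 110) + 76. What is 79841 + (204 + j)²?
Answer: 234290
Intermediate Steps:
j = 189 (j = 113 + 76 = 189)
79841 + (204 + j)² = 79841 + (204 + 189)² = 79841 + 393² = 79841 + 154449 = 234290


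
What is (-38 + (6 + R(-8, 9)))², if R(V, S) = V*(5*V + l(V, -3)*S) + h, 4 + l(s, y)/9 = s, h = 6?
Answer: 65124900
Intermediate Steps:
l(s, y) = -36 + 9*s
R(V, S) = 6 + V*(5*V + S*(-36 + 9*V)) (R(V, S) = V*(5*V + (-36 + 9*V)*S) + 6 = V*(5*V + S*(-36 + 9*V)) + 6 = 6 + V*(5*V + S*(-36 + 9*V)))
(-38 + (6 + R(-8, 9)))² = (-38 + (6 + (6 + 5*(-8)² + 9*9*(-8)*(-4 - 8))))² = (-38 + (6 + (6 + 5*64 + 9*9*(-8)*(-12))))² = (-38 + (6 + (6 + 320 + 7776)))² = (-38 + (6 + 8102))² = (-38 + 8108)² = 8070² = 65124900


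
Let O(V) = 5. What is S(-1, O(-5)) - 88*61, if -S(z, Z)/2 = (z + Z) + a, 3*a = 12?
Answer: -5384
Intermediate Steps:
a = 4 (a = (1/3)*12 = 4)
S(z, Z) = -8 - 2*Z - 2*z (S(z, Z) = -2*((z + Z) + 4) = -2*((Z + z) + 4) = -2*(4 + Z + z) = -8 - 2*Z - 2*z)
S(-1, O(-5)) - 88*61 = (-8 - 2*5 - 2*(-1)) - 88*61 = (-8 - 10 + 2) - 5368 = -16 - 5368 = -5384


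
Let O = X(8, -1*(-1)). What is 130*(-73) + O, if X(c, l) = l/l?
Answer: -9489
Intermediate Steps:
X(c, l) = 1
O = 1
130*(-73) + O = 130*(-73) + 1 = -9490 + 1 = -9489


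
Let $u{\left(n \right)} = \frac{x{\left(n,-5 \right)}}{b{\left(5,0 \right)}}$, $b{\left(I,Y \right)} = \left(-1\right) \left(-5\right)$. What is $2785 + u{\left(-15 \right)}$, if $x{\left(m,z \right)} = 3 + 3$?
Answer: $\frac{13931}{5} \approx 2786.2$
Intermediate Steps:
$x{\left(m,z \right)} = 6$
$b{\left(I,Y \right)} = 5$
$u{\left(n \right)} = \frac{6}{5}$
$2785 + u{\left(-15 \right)} = 2785 + \frac{6}{5} = \frac{13931}{5}$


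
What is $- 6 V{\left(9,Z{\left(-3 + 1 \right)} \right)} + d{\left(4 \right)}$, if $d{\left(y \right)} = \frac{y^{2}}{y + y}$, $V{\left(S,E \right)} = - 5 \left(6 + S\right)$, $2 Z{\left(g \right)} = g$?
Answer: $452$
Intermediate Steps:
$Z{\left(g \right)} = \frac{g}{2}$
$V{\left(S,E \right)} = -30 - 5 S$
$d{\left(y \right)} = \frac{y}{2}$ ($d{\left(y \right)} = \frac{y^{2}}{2 y} = \frac{1}{2 y} y^{2} = \frac{y}{2}$)
$- 6 V{\left(9,Z{\left(-3 + 1 \right)} \right)} + d{\left(4 \right)} = - 6 \left(-30 - 45\right) + \frac{1}{2} \cdot 4 = - 6 \left(-30 - 45\right) + 2 = \left(-6\right) \left(-75\right) + 2 = 450 + 2 = 452$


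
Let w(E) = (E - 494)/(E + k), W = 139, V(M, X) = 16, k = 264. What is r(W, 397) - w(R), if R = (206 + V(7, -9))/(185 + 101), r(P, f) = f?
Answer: 15102142/37863 ≈ 398.86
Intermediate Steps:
R = 111/143 (R = (206 + 16)/(185 + 101) = 222/286 = 222*(1/286) = 111/143 ≈ 0.77622)
w(E) = (-494 + E)/(264 + E) (w(E) = (E - 494)/(E + 264) = (-494 + E)/(264 + E))
r(W, 397) - w(R) = 397 - (-494 + 111/143)/(264 + 111/143) = 397 - (-70531)/(37863/143*143) = 397 - 143*(-70531)/(37863*143) = 397 - 1*(-70531/37863) = 397 + 70531/37863 = 15102142/37863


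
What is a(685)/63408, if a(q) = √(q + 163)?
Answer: √53/15852 ≈ 0.00045926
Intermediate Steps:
a(q) = √(163 + q)
a(685)/63408 = √(163 + 685)/63408 = √848*(1/63408) = (4*√53)*(1/63408) = √53/15852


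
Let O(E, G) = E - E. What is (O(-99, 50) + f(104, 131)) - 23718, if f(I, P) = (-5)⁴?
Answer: -23093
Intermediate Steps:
f(I, P) = 625
O(E, G) = 0
(O(-99, 50) + f(104, 131)) - 23718 = (0 + 625) - 23718 = 625 - 23718 = -23093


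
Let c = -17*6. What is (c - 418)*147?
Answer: -76440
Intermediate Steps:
c = -102
(c - 418)*147 = (-102 - 418)*147 = -520*147 = -76440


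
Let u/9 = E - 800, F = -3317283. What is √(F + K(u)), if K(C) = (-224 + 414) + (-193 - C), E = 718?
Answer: 2*I*√829137 ≈ 1821.1*I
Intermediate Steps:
u = -738 (u = 9*(718 - 800) = 9*(-82) = -738)
K(C) = -3 - C (K(C) = 190 + (-193 - C) = -3 - C)
√(F + K(u)) = √(-3317283 + (-3 - 1*(-738))) = √(-3317283 + (-3 + 738)) = √(-3317283 + 735) = √(-3316548) = 2*I*√829137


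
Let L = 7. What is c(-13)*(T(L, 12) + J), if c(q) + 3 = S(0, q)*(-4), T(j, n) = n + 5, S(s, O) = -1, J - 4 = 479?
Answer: 500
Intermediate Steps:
J = 483 (J = 4 + 479 = 483)
T(j, n) = 5 + n
c(q) = 1 (c(q) = -3 - 1*(-4) = -3 + 4 = 1)
c(-13)*(T(L, 12) + J) = 1*((5 + 12) + 483) = 1*(17 + 483) = 1*500 = 500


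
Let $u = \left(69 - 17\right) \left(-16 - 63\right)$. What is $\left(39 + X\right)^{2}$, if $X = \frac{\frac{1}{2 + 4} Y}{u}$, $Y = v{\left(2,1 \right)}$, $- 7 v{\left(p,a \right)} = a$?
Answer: $\frac{45278162499025}{29768671296} \approx 1521.0$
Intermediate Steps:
$v{\left(p,a \right)} = - \frac{a}{7}$
$Y = - \frac{1}{7}$ ($Y = \left(- \frac{1}{7}\right) 1 = - \frac{1}{7} \approx -0.14286$)
$u = -4108$ ($u = 52 \left(-79\right) = -4108$)
$X = \frac{1}{172536}$ ($X = \frac{\frac{1}{2 + 4} \left(- \frac{1}{7}\right)}{-4108} = \frac{1}{6} \left(- \frac{1}{7}\right) \left(- \frac{1}{4108}\right) = \left(- \frac{1}{42}\right) \left(- \frac{1}{4108}\right) = \frac{1}{172536} \approx 5.7959 \cdot 10^{-6}$)
$\left(39 + X\right)^{2} = \left(39 + \frac{1}{172536}\right)^{2} = \left(\frac{6728905}{172536}\right)^{2} = \frac{45278162499025}{29768671296}$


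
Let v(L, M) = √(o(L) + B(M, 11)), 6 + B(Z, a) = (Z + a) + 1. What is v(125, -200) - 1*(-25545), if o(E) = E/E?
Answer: 25545 + I*√193 ≈ 25545.0 + 13.892*I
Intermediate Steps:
o(E) = 1
B(Z, a) = -5 + Z + a (B(Z, a) = -6 + ((Z + a) + 1) = -6 + (1 + Z + a) = -5 + Z + a)
v(L, M) = √(7 + M) (v(L, M) = √(1 + (-5 + M + 11)) = √(1 + (6 + M)) = √(7 + M))
v(125, -200) - 1*(-25545) = √(7 - 200) - 1*(-25545) = √(-193) + 25545 = I*√193 + 25545 = 25545 + I*√193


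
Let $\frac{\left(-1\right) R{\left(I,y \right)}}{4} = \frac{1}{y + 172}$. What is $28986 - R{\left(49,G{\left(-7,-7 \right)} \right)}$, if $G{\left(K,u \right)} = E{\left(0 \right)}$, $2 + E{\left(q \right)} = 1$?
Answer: $\frac{4956610}{171} \approx 28986.0$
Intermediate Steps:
$E{\left(q \right)} = -1$ ($E{\left(q \right)} = -2 + 1 = -1$)
$G{\left(K,u \right)} = -1$
$R{\left(I,y \right)} = - \frac{4}{172 + y}$ ($R{\left(I,y \right)} = - \frac{4}{y + 172} = - \frac{4}{172 + y}$)
$28986 - R{\left(49,G{\left(-7,-7 \right)} \right)} = 28986 - - \frac{4}{172 - 1} = 28986 - - \frac{4}{171} = 28986 + \frac{4}{171} = \frac{4956610}{171}$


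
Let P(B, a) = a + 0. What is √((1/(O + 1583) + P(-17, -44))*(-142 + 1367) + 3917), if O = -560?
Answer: 2*I*√13076851458/1023 ≈ 223.57*I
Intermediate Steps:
P(B, a) = a
√((1/(O + 1583) + P(-17, -44))*(-142 + 1367) + 3917) = √((1/(-560 + 1583) - 44)*(-142 + 1367) + 3917) = √((1/1023 - 44)*1225 + 3917) = √(-45011/1023*1225 + 3917) = √(-55138475/1023 + 3917) = √(-51131384/1023) = 2*I*√13076851458/1023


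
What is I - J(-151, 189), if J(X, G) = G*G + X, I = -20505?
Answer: -56075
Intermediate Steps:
J(X, G) = X + G² (J(X, G) = G² + X = X + G²)
I - J(-151, 189) = -20505 - (-151 + 189²) = -20505 - (-151 + 35721) = -20505 - 1*35570 = -20505 - 35570 = -56075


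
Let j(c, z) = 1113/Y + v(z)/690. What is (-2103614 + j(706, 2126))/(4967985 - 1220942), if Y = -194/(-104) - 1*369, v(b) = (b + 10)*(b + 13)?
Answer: -200168698922/357673989565 ≈ -0.55964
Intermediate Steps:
v(b) = (10 + b)*(13 + b)
Y = -19091/52 (Y = -194*(-1/104) - 369 = 97/52 - 369 = -19091/52 ≈ -367.13)
j(c, z) = -3745261/1317279 + z/30 + z**2/690 (j(c, z) = 1113/(-19091/52) + (130 + z**2 + 23*z)/690 = 1113*(-52/19091) + (130 + z**2 + 23*z)*(1/690) = -57876/19091 + (13/69 + z/30 + z**2/690) = -3745261/1317279 + z/30 + z**2/690)
(-2103614 + j(706, 2126))/(4967985 - 1220942) = (-2103614 + (-3745261/1317279 + (1/30)*2126 + (1/690)*2126**2))/(4967985 - 1220942) = (-2103614 + (-3745261/1317279 + 1063/15 + (1/690)*4519876))/3747043 = (-2103614 + (-3745261/1317279 + 1063/15 + 2259938/345))*(1/3747043) = (-2103614 + 631775448/95455)*(1/3747043) = -200168698922/95455*1/3747043 = -200168698922/357673989565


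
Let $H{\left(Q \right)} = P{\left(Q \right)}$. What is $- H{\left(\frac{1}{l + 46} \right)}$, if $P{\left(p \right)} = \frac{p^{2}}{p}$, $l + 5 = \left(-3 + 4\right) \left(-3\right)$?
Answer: $- \frac{1}{38} \approx -0.026316$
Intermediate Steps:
$l = -8$ ($l = -5 + \left(-3 + 4\right) \left(-3\right) = -5 + 1 \left(-3\right) = -5 - 3 = -8$)
$P{\left(p \right)} = p$
$H{\left(Q \right)} = Q$
$- H{\left(\frac{1}{l + 46} \right)} = - \frac{1}{-8 + 46} = - \frac{1}{38}$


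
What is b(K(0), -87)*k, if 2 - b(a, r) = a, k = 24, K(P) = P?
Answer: 48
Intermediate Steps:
b(a, r) = 2 - a
b(K(0), -87)*k = (2 - 1*0)*24 = (2 + 0)*24 = 2*24 = 48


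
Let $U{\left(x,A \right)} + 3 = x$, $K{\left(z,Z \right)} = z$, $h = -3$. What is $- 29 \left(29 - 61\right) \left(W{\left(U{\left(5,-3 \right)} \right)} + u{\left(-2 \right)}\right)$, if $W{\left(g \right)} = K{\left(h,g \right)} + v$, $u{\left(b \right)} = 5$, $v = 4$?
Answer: $5568$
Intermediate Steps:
$U{\left(x,A \right)} = -3 + x$
$W{\left(g \right)} = 1$ ($W{\left(g \right)} = -3 + 4 = 1$)
$- 29 \left(29 - 61\right) \left(W{\left(U{\left(5,-3 \right)} \right)} + u{\left(-2 \right)}\right) = - 29 \left(29 - 61\right) \left(1 + 5\right) = - 29 \left(\left(-32\right) 6\right) = \left(-29\right) \left(-192\right) = 5568$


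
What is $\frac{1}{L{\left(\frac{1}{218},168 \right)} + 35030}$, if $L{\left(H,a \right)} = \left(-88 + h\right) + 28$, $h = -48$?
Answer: $\frac{1}{34922} \approx 2.8635 \cdot 10^{-5}$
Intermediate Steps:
$L{\left(H,a \right)} = -108$ ($L{\left(H,a \right)} = \left(-88 - 48\right) + 28 = -136 + 28 = -108$)
$\frac{1}{L{\left(\frac{1}{218},168 \right)} + 35030} = \frac{1}{-108 + 35030} = \frac{1}{34922}$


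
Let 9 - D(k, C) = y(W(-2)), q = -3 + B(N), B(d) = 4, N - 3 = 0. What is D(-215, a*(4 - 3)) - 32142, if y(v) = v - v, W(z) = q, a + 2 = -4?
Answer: -32133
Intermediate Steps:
N = 3 (N = 3 + 0 = 3)
q = 1 (q = -3 + 4 = 1)
a = -6 (a = -2 - 4 = -6)
W(z) = 1
y(v) = 0
D(k, C) = 9 (D(k, C) = 9 - 1*0 = 9 + 0 = 9)
D(-215, a*(4 - 3)) - 32142 = 9 - 32142 = -32133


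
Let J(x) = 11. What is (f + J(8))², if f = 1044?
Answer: 1113025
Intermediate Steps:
(f + J(8))² = (1044 + 11)² = 1055² = 1113025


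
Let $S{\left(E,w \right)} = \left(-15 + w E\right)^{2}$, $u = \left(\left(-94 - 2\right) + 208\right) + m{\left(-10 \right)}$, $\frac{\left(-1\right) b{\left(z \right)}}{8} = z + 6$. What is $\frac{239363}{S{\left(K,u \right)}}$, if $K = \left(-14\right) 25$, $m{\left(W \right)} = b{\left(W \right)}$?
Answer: $\frac{239363}{2541672225} \approx 9.4175 \cdot 10^{-5}$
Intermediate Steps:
$b{\left(z \right)} = -48 - 8 z$ ($b{\left(z \right)} = - 8 \left(z + 6\right) = - 8 \left(6 + z\right) = -48 - 8 z$)
$m{\left(W \right)} = -48 - 8 W$
$K = -350$
$u = 144$ ($u = \left(\left(-94 - 2\right) + 208\right) - -32 = \left(-96 + 208\right) + \left(-48 + 80\right) = 112 + 32 = 144$)
$S{\left(E,w \right)} = \left(-15 + E w\right)^{2}$
$\frac{239363}{S{\left(K,u \right)}} = \frac{239363}{\left(-15 - 50400\right)^{2}} = \frac{239363}{\left(-50415\right)^{2}} = \frac{239363}{2541672225}$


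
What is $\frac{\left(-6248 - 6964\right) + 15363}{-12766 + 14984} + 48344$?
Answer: $\frac{107229143}{2218} \approx 48345.0$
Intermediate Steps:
$\frac{\left(-6248 - 6964\right) + 15363}{-12766 + 14984} + 48344 = \frac{\left(-6248 - 6964\right) + 15363}{2218} + 48344 = \left(-13212 + 15363\right) \frac{1}{2218} + 48344 = 2151 \cdot \frac{1}{2218} + 48344 = \frac{2151}{2218} + 48344 = \frac{107229143}{2218}$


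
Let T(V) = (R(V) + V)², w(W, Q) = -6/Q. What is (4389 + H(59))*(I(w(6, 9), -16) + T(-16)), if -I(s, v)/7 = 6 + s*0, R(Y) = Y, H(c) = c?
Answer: 4367936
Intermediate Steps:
T(V) = 4*V² (T(V) = (V + V)² = (2*V)² = 4*V²)
I(s, v) = -42 (I(s, v) = -7*(6 + s*0) = -7*(6 + 0) = -7*6 = -42)
(4389 + H(59))*(I(w(6, 9), -16) + T(-16)) = (4389 + 59)*(-42 + 4*(-16)²) = 4448*(-42 + 4*256) = 4448*(-42 + 1024) = 4448*982 = 4367936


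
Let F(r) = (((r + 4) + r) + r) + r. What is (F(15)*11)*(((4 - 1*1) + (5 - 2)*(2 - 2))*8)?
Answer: 16896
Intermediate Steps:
F(r) = 4 + 4*r (F(r) = (((4 + r) + r) + r) + r = ((4 + 2*r) + r) + r = (4 + 3*r) + r = 4 + 4*r)
(F(15)*11)*(((4 - 1*1) + (5 - 2)*(2 - 2))*8) = ((4 + 4*15)*11)*(((4 - 1*1) + (5 - 2)*(2 - 2))*8) = ((4 + 60)*11)*(((4 - 1) + 3*0)*8) = (64*11)*((3 + 0)*8) = 704*(3*8) = 704*24 = 16896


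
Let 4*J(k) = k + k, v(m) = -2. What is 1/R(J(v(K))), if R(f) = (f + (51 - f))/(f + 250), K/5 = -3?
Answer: 83/17 ≈ 4.8824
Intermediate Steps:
K = -15 (K = 5*(-3) = -15)
J(k) = k/2 (J(k) = (k + k)/4 = (2*k)/4 = k/2)
R(f) = 51/(250 + f)
1/R(J(v(K))) = 1/(51/(250 + (½)*(-2))) = 1/(51/(250 - 1)) = 1/(51/249) = 1/(51*(1/249)) = 1/(17/83) = 83/17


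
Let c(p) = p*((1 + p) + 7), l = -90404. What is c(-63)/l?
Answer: -3465/90404 ≈ -0.038328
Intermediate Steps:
c(p) = p*(8 + p)
c(-63)/l = -63*(8 - 63)/(-90404) = -63*(-55)*(-1/90404) = 3465*(-1/90404) = -3465/90404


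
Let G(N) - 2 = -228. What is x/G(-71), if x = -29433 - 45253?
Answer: 37343/113 ≈ 330.47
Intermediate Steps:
G(N) = -226 (G(N) = 2 - 228 = -226)
x = -74686
x/G(-71) = -74686/(-226) = -74686*(-1/226) = 37343/113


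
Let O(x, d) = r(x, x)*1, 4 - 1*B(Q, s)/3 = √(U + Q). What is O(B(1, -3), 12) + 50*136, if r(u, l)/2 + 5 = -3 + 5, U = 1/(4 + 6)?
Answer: 6794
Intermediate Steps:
U = ⅒ (U = 1/10 = ⅒ ≈ 0.10000)
r(u, l) = -6 (r(u, l) = -10 + 2*(-3 + 5) = -10 + 2*2 = -10 + 4 = -6)
B(Q, s) = 12 - 3*√(⅒ + Q)
O(x, d) = -6 (O(x, d) = -6*1 = -6)
O(B(1, -3), 12) + 50*136 = -6 + 50*136 = -6 + 6800 = 6794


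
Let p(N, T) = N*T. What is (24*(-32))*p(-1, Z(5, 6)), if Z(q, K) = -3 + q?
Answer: 1536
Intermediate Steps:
(24*(-32))*p(-1, Z(5, 6)) = (24*(-32))*(-(-3 + 5)) = -(-768)*2 = -768*(-2) = 1536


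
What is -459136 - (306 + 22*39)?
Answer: -460300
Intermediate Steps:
-459136 - (306 + 22*39) = -459136 - (306 + 858) = -459136 - 1*1164 = -459136 - 1164 = -460300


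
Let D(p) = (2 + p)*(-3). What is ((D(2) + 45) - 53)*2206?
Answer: -44120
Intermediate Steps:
D(p) = -6 - 3*p
((D(2) + 45) - 53)*2206 = (((-6 - 3*2) + 45) - 53)*2206 = (((-6 - 6) + 45) - 53)*2206 = ((-12 + 45) - 53)*2206 = (33 - 53)*2206 = -20*2206 = -44120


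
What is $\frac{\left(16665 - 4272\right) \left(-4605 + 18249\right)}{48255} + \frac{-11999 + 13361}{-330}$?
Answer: $\frac{123853349}{35387} \approx 3500.0$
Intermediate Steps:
$\frac{\left(16665 - 4272\right) \left(-4605 + 18249\right)}{48255} + \frac{-11999 + 13361}{-330} = \left(16665 - 4272\right) 13644 \cdot \frac{1}{48255} + 1362 \left(- \frac{1}{330}\right) = 12393 \cdot 13644 \cdot \frac{1}{48255} - \frac{227}{55} = 169090092 \cdot \frac{1}{48255} - \frac{227}{55} = \frac{56363364}{16085} - \frac{227}{55} = \frac{123853349}{35387}$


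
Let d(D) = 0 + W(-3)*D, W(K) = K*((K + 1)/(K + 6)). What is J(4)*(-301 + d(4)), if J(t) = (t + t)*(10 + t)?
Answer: -32816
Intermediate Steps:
J(t) = 2*t*(10 + t) (J(t) = (2*t)*(10 + t) = 2*t*(10 + t))
W(K) = K*(1 + K)/(6 + K) (W(K) = K*((1 + K)/(6 + K)) = K*(1 + K)/(6 + K))
d(D) = 2*D (d(D) = 0 + (-3*(1 - 3)/(6 - 3))*D = 0 + (-3*(-2)/3)*D = 0 + (-3*1/3*(-2))*D = 0 + 2*D = 2*D)
J(4)*(-301 + d(4)) = (2*4*(10 + 4))*(-301 + 2*4) = (2*4*14)*(-301 + 8) = 112*(-293) = -32816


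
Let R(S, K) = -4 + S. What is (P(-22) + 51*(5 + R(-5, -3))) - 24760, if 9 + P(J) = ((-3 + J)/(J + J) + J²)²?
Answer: 406237313/1936 ≈ 2.0983e+5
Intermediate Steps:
P(J) = -9 + (J² + (-3 + J)/(2*J))² (P(J) = -9 + ((-3 + J)/(J + J) + J²)² = -9 + ((-3 + J)/((2*J)) + J²)² = -9 + ((-3 + J)*(1/(2*J)) + J²)² = -9 + ((-3 + J)/(2*J) + J²)² = -9 + (J² + (-3 + J)/(2*J))²)
(P(-22) + 51*(5 + R(-5, -3))) - 24760 = ((-9 + (¼)*(-3 - 22 + 2*(-22)³)²/(-22)²) + 51*(5 + (-4 - 5))) - 24760 = ((-9 + (¼)*(1/484)*(-3 - 22 + 2*(-10648))²) + 51*(5 - 9)) - 24760 = ((-9 + (¼)*(1/484)*(-3 - 22 - 21296)²) + 51*(-4)) - 24760 = ((-9 + (¼)*(1/484)*(-21321)²) - 204) - 24760 = ((-9 + (¼)*(1/484)*454585041) - 204) - 24760 = ((-9 + 454585041/1936) - 204) - 24760 = (454567617/1936 - 204) - 24760 = 454172673/1936 - 24760 = 406237313/1936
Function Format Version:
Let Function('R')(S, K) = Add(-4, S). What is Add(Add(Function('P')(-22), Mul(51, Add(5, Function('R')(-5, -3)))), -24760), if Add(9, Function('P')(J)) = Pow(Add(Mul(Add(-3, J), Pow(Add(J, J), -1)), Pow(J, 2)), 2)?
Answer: Rational(406237313, 1936) ≈ 2.0983e+5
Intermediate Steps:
Function('P')(J) = Add(-9, Pow(Add(Pow(J, 2), Mul(Rational(1, 2), Pow(J, -1), Add(-3, J))), 2)) (Function('P')(J) = Add(-9, Pow(Add(Mul(Add(-3, J), Pow(Add(J, J), -1)), Pow(J, 2)), 2)) = Add(-9, Pow(Add(Mul(Add(-3, J), Pow(Mul(2, J), -1)), Pow(J, 2)), 2)) = Add(-9, Pow(Add(Mul(Add(-3, J), Mul(Rational(1, 2), Pow(J, -1))), Pow(J, 2)), 2)) = Add(-9, Pow(Add(Mul(Rational(1, 2), Pow(J, -1), Add(-3, J)), Pow(J, 2)), 2)) = Add(-9, Pow(Add(Pow(J, 2), Mul(Rational(1, 2), Pow(J, -1), Add(-3, J))), 2)))
Add(Add(Function('P')(-22), Mul(51, Add(5, Function('R')(-5, -3)))), -24760) = Add(Add(Add(-9, Mul(Rational(1, 4), Pow(-22, -2), Pow(Add(-3, -22, Mul(2, Pow(-22, 3))), 2))), Mul(51, Add(5, Add(-4, -5)))), -24760) = Add(Add(Add(-9, Mul(Rational(1, 4), Rational(1, 484), Pow(Add(-3, -22, Mul(2, -10648)), 2))), Mul(51, Add(5, -9))), -24760) = Add(Add(Add(-9, Mul(Rational(1, 4), Rational(1, 484), Pow(Add(-3, -22, -21296), 2))), Mul(51, -4)), -24760) = Add(Add(Add(-9, Mul(Rational(1, 4), Rational(1, 484), Pow(-21321, 2))), -204), -24760) = Add(Add(Add(-9, Mul(Rational(1, 4), Rational(1, 484), 454585041)), -204), -24760) = Add(Add(Add(-9, Rational(454585041, 1936)), -204), -24760) = Add(Add(Rational(454567617, 1936), -204), -24760) = Add(Rational(454172673, 1936), -24760) = Rational(406237313, 1936)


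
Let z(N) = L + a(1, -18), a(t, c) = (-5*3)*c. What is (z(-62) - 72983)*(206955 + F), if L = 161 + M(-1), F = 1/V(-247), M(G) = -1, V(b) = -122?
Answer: -1831855073477/122 ≈ -1.5015e+10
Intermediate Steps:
a(t, c) = -15*c
F = -1/122 (F = 1/(-122) = -1/122 ≈ -0.0081967)
L = 160 (L = 161 - 1 = 160)
z(N) = 430 (z(N) = 160 - 15*(-18) = 160 + 270 = 430)
(z(-62) - 72983)*(206955 + F) = (430 - 72983)*(206955 - 1/122) = -72553*25248509/122 = -1831855073477/122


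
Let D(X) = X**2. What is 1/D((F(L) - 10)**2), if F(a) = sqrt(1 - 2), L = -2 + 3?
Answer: (10 - I)**(-4) ≈ 9.0342e-5 + 3.8055e-5*I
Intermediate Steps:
L = 1
F(a) = I (F(a) = sqrt(-1) = I)
1/D((F(L) - 10)**2) = 1/(((I - 10)**2)**2) = 1/(((-10 + I)**2)**2) = 1/((-10 + I)**4) = (-10 + I)**(-4)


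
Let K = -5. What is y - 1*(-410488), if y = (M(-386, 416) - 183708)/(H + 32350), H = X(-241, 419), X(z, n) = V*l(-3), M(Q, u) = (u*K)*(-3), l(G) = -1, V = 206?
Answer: 3298637201/8036 ≈ 4.1048e+5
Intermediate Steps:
M(Q, u) = 15*u (M(Q, u) = (u*(-5))*(-3) = -5*u*(-3) = 15*u)
X(z, n) = -206 (X(z, n) = 206*(-1) = -206)
H = -206
y = -44367/8036 (y = (15*416 - 183708)/(-206 + 32350) = (6240 - 183708)/32144 = -177468*1/32144 = -44367/8036 ≈ -5.5210)
y - 1*(-410488) = -44367/8036 - 1*(-410488) = -44367/8036 + 410488 = 3298637201/8036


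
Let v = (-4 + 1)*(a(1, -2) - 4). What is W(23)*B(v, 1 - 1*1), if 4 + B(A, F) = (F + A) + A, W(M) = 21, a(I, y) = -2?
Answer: 672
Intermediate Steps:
v = 18 (v = (-4 + 1)*(-2 - 4) = -3*(-6) = 18)
B(A, F) = -4 + F + 2*A (B(A, F) = -4 + ((F + A) + A) = -4 + ((A + F) + A) = -4 + (F + 2*A) = -4 + F + 2*A)
W(23)*B(v, 1 - 1*1) = 21*(-4 + (1 - 1*1) + 2*18) = 21*(-4 + (1 - 1) + 36) = 21*(-4 + 0 + 36) = 21*32 = 672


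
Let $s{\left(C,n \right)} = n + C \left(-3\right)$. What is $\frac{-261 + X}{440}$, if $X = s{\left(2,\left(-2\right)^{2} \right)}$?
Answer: $- \frac{263}{440} \approx -0.59773$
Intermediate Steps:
$s{\left(C,n \right)} = n - 3 C$
$X = -2$ ($X = \left(-2\right)^{2} - 6 = 4 - 6 = -2$)
$\frac{-261 + X}{440} = \frac{-261 - 2}{440} = \left(-263\right) \frac{1}{440} = - \frac{263}{440}$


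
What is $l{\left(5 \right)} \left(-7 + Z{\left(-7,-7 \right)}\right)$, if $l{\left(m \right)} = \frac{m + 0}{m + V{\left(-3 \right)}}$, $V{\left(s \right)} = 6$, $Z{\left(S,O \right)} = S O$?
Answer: $\frac{210}{11} \approx 19.091$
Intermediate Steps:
$Z{\left(S,O \right)} = O S$
$l{\left(m \right)} = \frac{m}{6 + m}$ ($l{\left(m \right)} = \frac{m + 0}{m + 6} = \frac{m}{6 + m}$)
$l{\left(5 \right)} \left(-7 + Z{\left(-7,-7 \right)}\right) = \frac{5}{6 + 5} \left(-7 - -49\right) = \frac{5}{11} \left(-7 + 49\right) = 5 \cdot \frac{1}{11} \cdot 42 = \frac{5}{11} \cdot 42 = \frac{210}{11}$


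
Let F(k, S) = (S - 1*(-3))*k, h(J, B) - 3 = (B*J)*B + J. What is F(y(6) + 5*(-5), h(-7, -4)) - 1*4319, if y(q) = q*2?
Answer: -2850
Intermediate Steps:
y(q) = 2*q
h(J, B) = 3 + J + J*B² (h(J, B) = 3 + ((B*J)*B + J) = 3 + (J*B² + J) = 3 + (J + J*B²) = 3 + J + J*B²)
F(k, S) = k*(3 + S) (F(k, S) = (S + 3)*k = (3 + S)*k = k*(3 + S))
F(y(6) + 5*(-5), h(-7, -4)) - 1*4319 = (2*6 + 5*(-5))*(3 + (3 - 7 - 7*(-4)²)) - 1*4319 = (12 - 25)*(3 + (3 - 7 - 7*16)) - 4319 = -13*(3 + (3 - 7 - 112)) - 4319 = -13*(3 - 116) - 4319 = -13*(-113) - 4319 = 1469 - 4319 = -2850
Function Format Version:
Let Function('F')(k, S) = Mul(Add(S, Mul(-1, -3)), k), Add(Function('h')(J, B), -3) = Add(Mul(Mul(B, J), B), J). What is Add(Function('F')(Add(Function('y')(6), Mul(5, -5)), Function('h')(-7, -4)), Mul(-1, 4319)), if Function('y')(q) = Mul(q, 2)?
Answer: -2850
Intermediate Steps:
Function('y')(q) = Mul(2, q)
Function('h')(J, B) = Add(3, J, Mul(J, Pow(B, 2))) (Function('h')(J, B) = Add(3, Add(Mul(Mul(B, J), B), J)) = Add(3, Add(Mul(J, Pow(B, 2)), J)) = Add(3, Add(J, Mul(J, Pow(B, 2)))) = Add(3, J, Mul(J, Pow(B, 2))))
Function('F')(k, S) = Mul(k, Add(3, S)) (Function('F')(k, S) = Mul(Add(S, 3), k) = Mul(Add(3, S), k) = Mul(k, Add(3, S)))
Add(Function('F')(Add(Function('y')(6), Mul(5, -5)), Function('h')(-7, -4)), Mul(-1, 4319)) = Add(Mul(Add(Mul(2, 6), Mul(5, -5)), Add(3, Add(3, -7, Mul(-7, Pow(-4, 2))))), Mul(-1, 4319)) = Add(Mul(Add(12, -25), Add(3, Add(3, -7, Mul(-7, 16)))), -4319) = Add(Mul(-13, Add(3, Add(3, -7, -112))), -4319) = Add(Mul(-13, Add(3, -116)), -4319) = Add(Mul(-13, -113), -4319) = Add(1469, -4319) = -2850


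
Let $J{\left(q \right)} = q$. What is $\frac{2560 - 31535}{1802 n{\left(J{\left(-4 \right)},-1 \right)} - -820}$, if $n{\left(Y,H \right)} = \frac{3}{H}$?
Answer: $\frac{28975}{4586} \approx 6.3181$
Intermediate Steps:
$\frac{2560 - 31535}{1802 n{\left(J{\left(-4 \right)},-1 \right)} - -820} = \frac{2560 - 31535}{1802 \frac{3}{-1} - -820} = - \frac{28975}{1802 \cdot 3 \left(-1\right) + 820} = - \frac{28975}{1802 \left(-3\right) + 820} = - \frac{28975}{-5406 + 820} = - \frac{28975}{-4586} = \left(-28975\right) \left(- \frac{1}{4586}\right) = \frac{28975}{4586}$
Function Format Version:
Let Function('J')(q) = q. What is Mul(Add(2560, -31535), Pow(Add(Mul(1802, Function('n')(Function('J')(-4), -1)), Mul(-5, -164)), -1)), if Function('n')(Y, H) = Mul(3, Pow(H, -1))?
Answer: Rational(28975, 4586) ≈ 6.3181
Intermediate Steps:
Mul(Add(2560, -31535), Pow(Add(Mul(1802, Function('n')(Function('J')(-4), -1)), Mul(-5, -164)), -1)) = Mul(Add(2560, -31535), Pow(Add(Mul(1802, Mul(3, Pow(-1, -1))), Mul(-5, -164)), -1)) = Mul(-28975, Pow(Add(Mul(1802, Mul(3, -1)), 820), -1)) = Mul(-28975, Pow(Add(Mul(1802, -3), 820), -1)) = Mul(-28975, Pow(Add(-5406, 820), -1)) = Mul(-28975, Pow(-4586, -1)) = Mul(-28975, Rational(-1, 4586)) = Rational(28975, 4586)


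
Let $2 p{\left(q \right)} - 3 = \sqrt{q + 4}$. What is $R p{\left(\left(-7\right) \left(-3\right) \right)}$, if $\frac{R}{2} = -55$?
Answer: $-440$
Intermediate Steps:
$R = -110$ ($R = 2 \left(-55\right) = -110$)
$p{\left(q \right)} = \frac{3}{2} + \frac{\sqrt{4 + q}}{2}$ ($p{\left(q \right)} = \frac{3}{2} + \frac{\sqrt{q + 4}}{2} = \frac{3}{2} + \frac{\sqrt{4 + q}}{2}$)
$R p{\left(\left(-7\right) \left(-3\right) \right)} = - 110 \left(\frac{3}{2} + \frac{\sqrt{4 - -21}}{2}\right) = - 110 \left(\frac{3}{2} + \frac{\sqrt{4 + 21}}{2}\right) = - 110 \left(\frac{3}{2} + \frac{\sqrt{25}}{2}\right) = - 110 \left(\frac{3}{2} + \frac{1}{2} \cdot 5\right) = - 110 \left(\frac{3}{2} + \frac{5}{2}\right) = \left(-110\right) 4 = -440$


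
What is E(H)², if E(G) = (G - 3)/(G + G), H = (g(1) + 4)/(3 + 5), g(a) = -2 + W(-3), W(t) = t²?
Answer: 169/484 ≈ 0.34917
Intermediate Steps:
g(a) = 7 (g(a) = -2 + (-3)² = -2 + 9 = 7)
H = 11/8 (H = (7 + 4)/(3 + 5) = 11/8 ≈ 1.3750)
E(G) = (-3 + G)/(2*G) (E(G) = (-3 + G)/((2*G)) = (-3 + G)*(1/(2*G)) = (-3 + G)/(2*G))
E(H)² = ((-3 + 11/8)/(2*(11/8)))² = ((½)*(8/11)*(-13/8))² = (-13/22)² = 169/484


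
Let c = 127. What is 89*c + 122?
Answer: 11425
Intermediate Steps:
89*c + 122 = 89*127 + 122 = 11303 + 122 = 11425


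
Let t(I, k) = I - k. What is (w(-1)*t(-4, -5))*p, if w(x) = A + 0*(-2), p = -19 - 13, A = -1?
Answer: 32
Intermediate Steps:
p = -32
w(x) = -1 (w(x) = -1 + 0*(-2) = -1 + 0 = -1)
(w(-1)*t(-4, -5))*p = -(-4 - 1*(-5))*(-32) = -(-4 + 5)*(-32) = -1*1*(-32) = -1*(-32) = 32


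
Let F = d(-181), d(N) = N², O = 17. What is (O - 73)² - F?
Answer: -29625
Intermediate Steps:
F = 32761 (F = (-181)² = 32761)
(O - 73)² - F = (17 - 73)² - 1*32761 = (-56)² - 32761 = 3136 - 32761 = -29625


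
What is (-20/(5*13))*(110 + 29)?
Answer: -556/13 ≈ -42.769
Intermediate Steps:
(-20/(5*13))*(110 + 29) = -20/65*139 = -20*1/65*139 = -4/13*139 = -556/13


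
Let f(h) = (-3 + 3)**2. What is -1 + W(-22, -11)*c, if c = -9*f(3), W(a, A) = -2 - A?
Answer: -1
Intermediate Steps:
f(h) = 0 (f(h) = 0**2 = 0)
c = 0 (c = -9*0 = 0)
-1 + W(-22, -11)*c = -1 + (-2 - 1*(-11))*0 = -1 + (-2 + 11)*0 = -1 + 9*0 = -1 + 0 = -1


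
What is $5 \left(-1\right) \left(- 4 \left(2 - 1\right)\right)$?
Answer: $20$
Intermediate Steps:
$5 \left(-1\right) \left(- 4 \left(2 - 1\right)\right) = - 5 \left(\left(-4\right) 1\right) = \left(-5\right) \left(-4\right) = 20$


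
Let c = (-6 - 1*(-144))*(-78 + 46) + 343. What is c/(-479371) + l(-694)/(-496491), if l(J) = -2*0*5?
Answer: 4073/479371 ≈ 0.0084966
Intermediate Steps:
l(J) = 0 (l(J) = 0*5 = 0)
c = -4073 (c = (-6 + 144)*(-32) + 343 = 138*(-32) + 343 = -4416 + 343 = -4073)
c/(-479371) + l(-694)/(-496491) = -4073/(-479371) + 0/(-496491) = -4073*(-1/479371) + 0*(-1/496491) = 4073/479371 + 0 = 4073/479371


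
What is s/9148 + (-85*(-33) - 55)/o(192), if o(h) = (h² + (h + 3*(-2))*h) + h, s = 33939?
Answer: 311853769/83210208 ≈ 3.7478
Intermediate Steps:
o(h) = h + h² + h*(-6 + h) (o(h) = (h² + (h - 6)*h) + h = (h² + (-6 + h)*h) + h = (h² + h*(-6 + h)) + h = h + h² + h*(-6 + h))
s/9148 + (-85*(-33) - 55)/o(192) = 33939/9148 + (-85*(-33) - 55)/((192*(-5 + 2*192))) = 33939*(1/9148) + (2805 - 55)/((192*(-5 + 384))) = 33939/9148 + 2750/((192*379)) = 33939/9148 + 2750/72768 = 33939/9148 + 2750*(1/72768) = 33939/9148 + 1375/36384 = 311853769/83210208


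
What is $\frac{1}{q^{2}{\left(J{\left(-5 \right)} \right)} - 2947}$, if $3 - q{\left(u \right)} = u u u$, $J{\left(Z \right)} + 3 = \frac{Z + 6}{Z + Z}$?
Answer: $- \frac{1000000}{1871750319} \approx -0.00053426$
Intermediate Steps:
$J{\left(Z \right)} = -3 + \frac{6 + Z}{2 Z}$ ($J{\left(Z \right)} = -3 + \frac{Z + 6}{Z + Z} = -3 + \frac{6 + Z}{2 Z}$)
$q{\left(u \right)} = 3 - u^{3}$ ($q{\left(u \right)} = 3 - u u u = 3 - u^{2} u = 3 - u^{3}$)
$\frac{1}{q^{2}{\left(J{\left(-5 \right)} \right)} - 2947} = \frac{1}{\left(3 - \left(- \frac{5}{2} + \frac{3}{-5}\right)^{3}\right)^{2} - 2947} = \frac{1}{\left(3 - \left(- \frac{5}{2} + 3 \left(- \frac{1}{5}\right)\right)^{3}\right)^{2} - 2947} = \frac{1}{\left(3 - \left(- \frac{5}{2} - \frac{3}{5}\right)^{3}\right)^{2} - 2947} = \frac{1}{\left(3 - \left(- \frac{31}{10}\right)^{3}\right)^{2} - 2947} = \frac{1}{\left(3 - - \frac{29791}{1000}\right)^{2} - 2947} = \frac{1}{\left(3 + \frac{29791}{1000}\right)^{2} - 2947} = \frac{1}{\left(\frac{32791}{1000}\right)^{2} - 2947} = \frac{1}{\frac{1075249681}{1000000} - 2947} = \frac{1}{- \frac{1871750319}{1000000}} = - \frac{1000000}{1871750319}$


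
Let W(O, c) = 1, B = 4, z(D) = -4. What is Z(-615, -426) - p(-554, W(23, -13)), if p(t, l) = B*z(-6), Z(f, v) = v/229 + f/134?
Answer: 293057/30686 ≈ 9.5502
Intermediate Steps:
Z(f, v) = f/134 + v/229 (Z(f, v) = v*(1/229) + f*(1/134) = v/229 + f/134 = f/134 + v/229)
p(t, l) = -16 (p(t, l) = 4*(-4) = -16)
Z(-615, -426) - p(-554, W(23, -13)) = ((1/134)*(-615) + (1/229)*(-426)) - 1*(-16) = (-615/134 - 426/229) + 16 = -197919/30686 + 16 = 293057/30686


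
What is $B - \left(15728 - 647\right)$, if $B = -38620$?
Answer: $-53701$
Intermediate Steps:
$B - \left(15728 - 647\right) = -38620 - \left(15728 - 647\right) = -38620 - 15081 = -53701$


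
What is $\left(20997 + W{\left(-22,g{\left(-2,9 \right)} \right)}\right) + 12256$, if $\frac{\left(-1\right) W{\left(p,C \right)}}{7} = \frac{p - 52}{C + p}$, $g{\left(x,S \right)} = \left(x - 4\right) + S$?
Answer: $\frac{631289}{19} \approx 33226.0$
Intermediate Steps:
$g{\left(x,S \right)} = -4 + S + x$ ($g{\left(x,S \right)} = \left(-4 + x\right) + S = -4 + S + x$)
$W{\left(p,C \right)} = - \frac{7 \left(-52 + p\right)}{C + p}$ ($W{\left(p,C \right)} = - 7 \frac{p - 52}{C + p} = - 7 \frac{-52 + p}{C + p} = - \frac{7 \left(-52 + p\right)}{C + p}$)
$\left(20997 + W{\left(-22,g{\left(-2,9 \right)} \right)}\right) + 12256 = \left(20997 + \frac{7 \left(52 - -22\right)}{\left(-4 + 9 - 2\right) - 22}\right) + 12256 = \left(20997 + \frac{7 \left(52 + 22\right)}{3 - 22}\right) + 12256 = \left(20997 + 7 \frac{1}{-19} \cdot 74\right) + 12256 = \left(20997 + 7 \left(- \frac{1}{19}\right) 74\right) + 12256 = \left(20997 - \frac{518}{19}\right) + 12256 = \frac{398425}{19} + 12256 = \frac{631289}{19}$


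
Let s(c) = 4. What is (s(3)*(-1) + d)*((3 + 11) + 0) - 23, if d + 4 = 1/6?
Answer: -398/3 ≈ -132.67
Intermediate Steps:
d = -23/6 (d = -4 + 1/6 = -4 + 1*(⅙) = -4 + ⅙ = -23/6 ≈ -3.8333)
(s(3)*(-1) + d)*((3 + 11) + 0) - 23 = (4*(-1) - 23/6)*((3 + 11) + 0) - 23 = (-4 - 23/6)*(14 + 0) - 23 = -47/6*14 - 23 = -329/3 - 23 = -398/3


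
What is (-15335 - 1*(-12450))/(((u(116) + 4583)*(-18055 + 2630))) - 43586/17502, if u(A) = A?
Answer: -315915322768/126858127665 ≈ -2.4903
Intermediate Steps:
(-15335 - 1*(-12450))/(((u(116) + 4583)*(-18055 + 2630))) - 43586/17502 = (-15335 - 1*(-12450))/(((116 + 4583)*(-18055 + 2630))) - 43586/17502 = (-15335 + 12450)/((4699*(-15425))) - 43586*1/17502 = -2885/(-72482075) - 21793/8751 = -2885*(-1/72482075) - 21793/8751 = 577/14496415 - 21793/8751 = -315915322768/126858127665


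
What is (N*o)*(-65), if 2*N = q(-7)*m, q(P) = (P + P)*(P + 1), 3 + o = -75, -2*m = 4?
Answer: -425880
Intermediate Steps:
m = -2 (m = -1/2*4 = -2)
o = -78 (o = -3 - 75 = -78)
q(P) = 2*P*(1 + P) (q(P) = (2*P)*(1 + P) = 2*P*(1 + P))
N = -84 (N = ((2*(-7)*(1 - 7))*(-2))/2 = ((2*(-7)*(-6))*(-2))/2 = (84*(-2))/2 = (1/2)*(-168) = -84)
(N*o)*(-65) = -84*(-78)*(-65) = 6552*(-65) = -425880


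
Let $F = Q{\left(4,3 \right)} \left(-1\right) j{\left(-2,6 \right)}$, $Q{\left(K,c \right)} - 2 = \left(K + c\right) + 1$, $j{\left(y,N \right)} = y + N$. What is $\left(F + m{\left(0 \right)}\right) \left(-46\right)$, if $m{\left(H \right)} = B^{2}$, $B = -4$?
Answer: $1104$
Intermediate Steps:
$m{\left(H \right)} = 16$ ($m{\left(H \right)} = \left(-4\right)^{2} = 16$)
$j{\left(y,N \right)} = N + y$
$Q{\left(K,c \right)} = 3 + K + c$ ($Q{\left(K,c \right)} = 2 + \left(\left(K + c\right) + 1\right) = 2 + \left(1 + K + c\right) = 3 + K + c$)
$F = -40$ ($F = \left(3 + 4 + 3\right) \left(-1\right) \left(6 - 2\right) = 10 \left(-1\right) 4 = \left(-10\right) 4 = -40$)
$\left(F + m{\left(0 \right)}\right) \left(-46\right) = \left(-40 + 16\right) \left(-46\right) = \left(-24\right) \left(-46\right) = 1104$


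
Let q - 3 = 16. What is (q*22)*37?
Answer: 15466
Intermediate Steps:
q = 19 (q = 3 + 16 = 19)
(q*22)*37 = (19*22)*37 = 418*37 = 15466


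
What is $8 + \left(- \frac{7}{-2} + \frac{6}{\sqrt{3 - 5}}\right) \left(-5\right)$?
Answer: $- \frac{19}{2} + 15 i \sqrt{2} \approx -9.5 + 21.213 i$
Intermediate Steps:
$8 + \left(- \frac{7}{-2} + \frac{6}{\sqrt{3 - 5}}\right) \left(-5\right) = 8 + \left(\left(-7\right) \left(- \frac{1}{2}\right) + \frac{6}{\sqrt{-2}}\right) \left(-5\right) = 8 + \left(\frac{7}{2} + \frac{6}{i \sqrt{2}}\right) \left(-5\right) = 8 + \left(\frac{7}{2} + 6 \left(- \frac{i \sqrt{2}}{2}\right)\right) \left(-5\right) = 8 + \left(\frac{7}{2} - 3 i \sqrt{2}\right) \left(-5\right) = 8 - \left(\frac{35}{2} - 15 i \sqrt{2}\right) = - \frac{19}{2} + 15 i \sqrt{2}$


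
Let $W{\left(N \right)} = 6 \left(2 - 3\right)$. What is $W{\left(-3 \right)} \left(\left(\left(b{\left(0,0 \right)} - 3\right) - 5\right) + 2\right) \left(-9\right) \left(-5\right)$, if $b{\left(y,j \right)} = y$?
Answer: $1620$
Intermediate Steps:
$W{\left(N \right)} = -6$ ($W{\left(N \right)} = 6 \left(-1\right) = -6$)
$W{\left(-3 \right)} \left(\left(\left(b{\left(0,0 \right)} - 3\right) - 5\right) + 2\right) \left(-9\right) \left(-5\right) = - 6 \left(\left(\left(0 - 3\right) - 5\right) + 2\right) \left(-9\right) \left(-5\right) = - 6 \left(\left(-3 - 5\right) + 2\right) \left(-9\right) \left(-5\right) = - 6 \left(-8 + 2\right) \left(-9\right) \left(-5\right) = - 6 \left(-6\right) \left(-9\right) \left(-5\right) = - 6 \cdot 54 \left(-5\right) = \left(-6\right) \left(-270\right) = 1620$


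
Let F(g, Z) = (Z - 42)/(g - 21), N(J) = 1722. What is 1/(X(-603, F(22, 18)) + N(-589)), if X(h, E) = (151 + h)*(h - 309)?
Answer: 1/413946 ≈ 2.4158e-6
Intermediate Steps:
F(g, Z) = (-42 + Z)/(-21 + g)
X(h, E) = (-309 + h)*(151 + h) (X(h, E) = (151 + h)*(-309 + h) = (-309 + h)*(151 + h))
1/(X(-603, F(22, 18)) + N(-589)) = 1/((-46659 + (-603)² - 158*(-603)) + 1722) = 1/((-46659 + 363609 + 95274) + 1722) = 1/(412224 + 1722) = 1/413946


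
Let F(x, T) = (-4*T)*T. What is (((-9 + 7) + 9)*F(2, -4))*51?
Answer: -22848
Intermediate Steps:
F(x, T) = -4*T²
(((-9 + 7) + 9)*F(2, -4))*51 = (((-9 + 7) + 9)*(-4*(-4)²))*51 = ((-2 + 9)*(-4*16))*51 = (7*(-64))*51 = -448*51 = -22848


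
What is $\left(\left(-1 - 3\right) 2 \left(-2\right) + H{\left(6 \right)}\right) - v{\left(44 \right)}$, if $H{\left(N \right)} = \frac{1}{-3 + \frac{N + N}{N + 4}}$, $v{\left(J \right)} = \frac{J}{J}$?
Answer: $\frac{130}{9} \approx 14.444$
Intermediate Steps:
$v{\left(J \right)} = 1$
$H{\left(N \right)} = \frac{1}{-3 + \frac{2 N}{4 + N}}$
$\left(\left(-1 - 3\right) 2 \left(-2\right) + H{\left(6 \right)}\right) - v{\left(44 \right)} = \left(\left(-1 - 3\right) 2 \left(-2\right) + \frac{-4 - 6}{12 + 6}\right) - 1 = \left(\left(-4\right) 2 \left(-2\right) + \frac{-4 - 6}{18}\right) - 1 = \left(\left(-8\right) \left(-2\right) + \frac{1}{18} \left(-10\right)\right) - 1 = \left(16 - \frac{5}{9}\right) - 1 = \frac{139}{9} - 1 = \frac{130}{9}$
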